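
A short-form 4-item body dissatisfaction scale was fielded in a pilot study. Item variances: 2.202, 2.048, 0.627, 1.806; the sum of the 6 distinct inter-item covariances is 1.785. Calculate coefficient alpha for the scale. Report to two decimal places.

coefficient alpha = 0.46

Σσ²ᵢ = 2.202 + 2.048 + 0.627 + 1.806 = 6.683
Sum of distinct covariances = 1.785
total variance = Σσ²ᵢ + 2·Σcov = 6.683 + 2 × 1.785 = 10.253
α = (4/3)·(1 − 6.683/10.253) = 0.46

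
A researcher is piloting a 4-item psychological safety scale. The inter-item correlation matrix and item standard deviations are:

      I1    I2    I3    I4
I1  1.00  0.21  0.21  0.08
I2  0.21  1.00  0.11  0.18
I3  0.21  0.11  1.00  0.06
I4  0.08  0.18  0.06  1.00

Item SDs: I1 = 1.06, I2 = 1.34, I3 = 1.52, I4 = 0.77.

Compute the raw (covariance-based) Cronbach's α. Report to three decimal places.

Σσ²ᵢ = 1.06² + 1.34² + 1.52² + 0.77² = 5.8225
Covariances σ_ij = r_ij · s_i · s_j:
  σ(I1,I2) = 0.21 × 1.06 × 1.34 = 0.2983
  σ(I1,I3) = 0.21 × 1.06 × 1.52 = 0.3384
  σ(I1,I4) = 0.08 × 1.06 × 0.77 = 0.0653
  σ(I2,I3) = 0.11 × 1.34 × 1.52 = 0.2240
  σ(I2,I4) = 0.18 × 1.34 × 0.77 = 0.1857
  σ(I3,I4) = 0.06 × 1.52 × 0.77 = 0.0702
σ²_T = Σσ²ᵢ + 2·Σσ_ij = 5.8225 + 2 × 1.1819 = 8.1863
α = (4/3)·(1 − 5.8225/8.1863) = 0.385

α = 0.385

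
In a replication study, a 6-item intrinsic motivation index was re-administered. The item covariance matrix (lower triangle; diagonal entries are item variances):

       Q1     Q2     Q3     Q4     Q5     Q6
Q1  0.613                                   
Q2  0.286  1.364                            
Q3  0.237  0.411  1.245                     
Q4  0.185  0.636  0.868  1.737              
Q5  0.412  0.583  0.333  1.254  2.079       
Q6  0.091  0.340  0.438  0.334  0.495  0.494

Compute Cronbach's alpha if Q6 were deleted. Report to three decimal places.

Remaining items: Q1, Q2, Q3, Q4, Q5 (k = 5).
ΣVar(i) = 0.613 + 1.364 + 1.245 + 1.737 + 2.079 = 7.038
σ²_total = 7.038 + 2 × 5.205 = 17.448
α (item deleted) = (5/4)·(1 − 7.038/17.448) = 0.746

Cronbach's alpha = 0.746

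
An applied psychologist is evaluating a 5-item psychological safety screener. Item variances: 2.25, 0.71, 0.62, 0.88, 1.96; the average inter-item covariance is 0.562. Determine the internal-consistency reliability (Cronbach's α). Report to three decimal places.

sum of item variances = 2.25 + 0.71 + 0.62 + 0.88 + 1.96 = 6.42
Sum of the 10 distinct covariances = 10 × 0.562 = 5.620
σ²_T = sum of item variances + 2·Σcov = 6.42 + 2 × 5.620 = 17.660
α = (5/4)·(1 − 6.42/17.660) = 0.796

Cronbach's α = 0.796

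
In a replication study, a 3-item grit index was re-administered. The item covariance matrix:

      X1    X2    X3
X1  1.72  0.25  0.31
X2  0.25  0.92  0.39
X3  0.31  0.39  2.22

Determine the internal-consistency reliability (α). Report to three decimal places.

Σσ²ᵢ = 1.72 + 0.92 + 2.22 = 4.86
Sum of the distinct covariances = 0.95
σ²_T = 4.86 + 2 × 0.95 = 6.76
α = (k/(k−1))·(1 − Σσ²ᵢ/σ²_T) = (3/2)·(1 − 4.86/6.76) = 0.422

α = 0.422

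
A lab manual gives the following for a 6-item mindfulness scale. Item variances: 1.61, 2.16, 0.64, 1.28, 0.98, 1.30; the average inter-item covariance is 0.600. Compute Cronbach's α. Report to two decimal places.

α = 0.83

sum of item variances = 1.61 + 2.16 + 0.64 + 1.28 + 0.98 + 1.30 = 7.97
Sum of the 15 distinct covariances = 15 × 0.600 = 9.000
total variance = sum of item variances + 2·Σcov = 7.97 + 2 × 9.000 = 25.970
α = (6/5)·(1 − 7.97/25.970) = 0.83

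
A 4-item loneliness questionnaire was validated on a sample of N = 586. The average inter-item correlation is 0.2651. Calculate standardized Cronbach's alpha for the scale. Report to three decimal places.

α = 0.591

Standardized α = k·r̄ / (1 + (k−1)·r̄) = 4 × 0.2651 / (1 + 3 × 0.2651)
  = 1.0604 / 1.7953 = 0.591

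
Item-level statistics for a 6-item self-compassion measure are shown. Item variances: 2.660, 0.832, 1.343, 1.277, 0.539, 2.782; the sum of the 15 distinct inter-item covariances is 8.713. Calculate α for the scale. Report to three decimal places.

α = 0.779

Σσ²ᵢ = 2.660 + 0.832 + 1.343 + 1.277 + 0.539 + 2.782 = 9.433
Sum of distinct covariances = 8.713
σ²_total = Σσ²ᵢ + 2·Σcov = 9.433 + 2 × 8.713 = 26.859
α = (6/5)·(1 − 9.433/26.859) = 0.779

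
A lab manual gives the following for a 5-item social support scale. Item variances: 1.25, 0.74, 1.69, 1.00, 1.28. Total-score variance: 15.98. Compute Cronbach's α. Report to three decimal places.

Cronbach's α = 0.784

sum of item variances = 1.25 + 0.74 + 1.69 + 1.00 + 1.28 = 5.96
α = (k/(k−1))·(1 − sum of item variances/σ²_T) = (5/4)·(1 − 5.96/15.98) = 0.784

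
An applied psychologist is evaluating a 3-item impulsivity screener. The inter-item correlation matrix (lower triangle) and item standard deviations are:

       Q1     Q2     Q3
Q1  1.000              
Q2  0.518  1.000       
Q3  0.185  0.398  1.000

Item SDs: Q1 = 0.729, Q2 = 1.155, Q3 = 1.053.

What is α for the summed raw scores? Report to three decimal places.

α = 0.625

Σσ²ᵢ = 0.729² + 1.155² + 1.053² = 2.9743
Covariances σ_ij = r_ij · s_i · s_j:
  σ(Q1,Q2) = 0.518 × 0.729 × 1.155 = 0.4362
  σ(Q1,Q3) = 0.185 × 0.729 × 1.053 = 0.1420
  σ(Q2,Q3) = 0.398 × 1.155 × 1.053 = 0.4841
σ²_T = Σσ²ᵢ + 2·Σσ_ij = 2.9743 + 2 × 1.0623 = 5.0989
α = (3/2)·(1 − 2.9743/5.0989) = 0.625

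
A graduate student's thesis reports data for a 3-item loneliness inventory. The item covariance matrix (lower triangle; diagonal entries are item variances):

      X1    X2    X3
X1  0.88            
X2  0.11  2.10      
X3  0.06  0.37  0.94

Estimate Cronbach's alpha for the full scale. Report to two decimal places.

Σσᵢ² = 0.88 + 2.10 + 0.94 = 3.92
Sum of the distinct covariances = 0.54
σ²_T = 3.92 + 2 × 0.54 = 5.00
α = (k/(k−1))·(1 − Σσᵢ²/σ²_T) = (3/2)·(1 − 3.92/5.00) = 0.32

α = 0.32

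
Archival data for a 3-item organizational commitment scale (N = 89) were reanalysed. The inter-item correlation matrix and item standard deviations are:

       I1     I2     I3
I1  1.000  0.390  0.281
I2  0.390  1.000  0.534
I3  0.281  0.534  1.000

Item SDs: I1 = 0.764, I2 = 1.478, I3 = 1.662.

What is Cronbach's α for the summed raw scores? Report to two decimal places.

α = 0.65

Σσ²ᵢ = 0.764² + 1.478² + 1.662² = 5.5304
Covariances σ_ij = r_ij · s_i · s_j:
  σ(I1,I2) = 0.390 × 0.764 × 1.478 = 0.4404
  σ(I1,I3) = 0.281 × 0.764 × 1.662 = 0.3568
  σ(I2,I3) = 0.534 × 1.478 × 1.662 = 1.3117
σ²_T = Σσ²ᵢ + 2·Σσ_ij = 5.5304 + 2 × 2.1089 = 9.7482
α = (3/2)·(1 − 5.5304/9.7482) = 0.65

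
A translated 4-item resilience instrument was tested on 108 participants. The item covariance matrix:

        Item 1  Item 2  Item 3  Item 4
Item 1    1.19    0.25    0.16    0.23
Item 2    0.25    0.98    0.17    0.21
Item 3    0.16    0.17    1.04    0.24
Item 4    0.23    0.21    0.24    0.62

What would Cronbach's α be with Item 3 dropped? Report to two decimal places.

Cronbach's α = 0.50

Remaining items: Item 1, Item 2, Item 4 (k = 3).
ΣVar(i) = 1.19 + 0.98 + 0.62 = 2.79
σ²_T = 2.79 + 2 × 0.69 = 4.17
α (item deleted) = (3/2)·(1 − 2.79/4.17) = 0.50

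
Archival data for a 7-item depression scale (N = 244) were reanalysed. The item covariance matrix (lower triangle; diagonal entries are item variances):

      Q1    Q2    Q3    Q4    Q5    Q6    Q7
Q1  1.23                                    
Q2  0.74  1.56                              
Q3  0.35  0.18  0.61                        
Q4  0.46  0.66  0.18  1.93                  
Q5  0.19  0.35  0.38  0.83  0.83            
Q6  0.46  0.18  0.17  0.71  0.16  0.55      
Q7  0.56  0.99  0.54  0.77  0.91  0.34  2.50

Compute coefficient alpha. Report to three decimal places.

α = 0.802

sum of item variances = 1.23 + 1.56 + 0.61 + 1.93 + 0.83 + 0.55 + 2.50 = 9.21
Σ_{i<j} σ_ij = 10.11
σ²_T = 9.21 + 2 × 10.11 = 29.43
α = (k/(k−1))·(1 − sum of item variances/σ²_T) = (7/6)·(1 − 9.21/29.43) = 0.802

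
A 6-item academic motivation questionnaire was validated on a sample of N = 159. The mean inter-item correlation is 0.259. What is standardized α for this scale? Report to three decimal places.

Standardized α = k·r̄ / (1 + (k−1)·r̄) = 6 × 0.259 / (1 + 5 × 0.259)
  = 1.5540 / 2.2950 = 0.677

α = 0.677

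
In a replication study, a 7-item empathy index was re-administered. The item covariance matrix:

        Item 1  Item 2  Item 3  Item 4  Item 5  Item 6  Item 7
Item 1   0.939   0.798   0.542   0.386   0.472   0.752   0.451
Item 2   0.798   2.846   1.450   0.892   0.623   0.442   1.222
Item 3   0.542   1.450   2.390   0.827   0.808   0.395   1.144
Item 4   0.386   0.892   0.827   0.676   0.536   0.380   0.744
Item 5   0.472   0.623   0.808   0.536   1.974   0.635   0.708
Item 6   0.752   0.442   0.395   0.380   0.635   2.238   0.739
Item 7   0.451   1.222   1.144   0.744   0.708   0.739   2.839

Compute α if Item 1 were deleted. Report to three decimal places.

α = 0.769

Remaining items: Item 2, Item 3, Item 4, Item 5, Item 6, Item 7 (k = 6).
Σσᵢ² = 2.846 + 2.390 + 0.676 + 1.974 + 2.238 + 2.839 = 12.963
σ²_T = 12.963 + 2 × 11.545 = 36.053
α (item deleted) = (6/5)·(1 − 12.963/36.053) = 0.769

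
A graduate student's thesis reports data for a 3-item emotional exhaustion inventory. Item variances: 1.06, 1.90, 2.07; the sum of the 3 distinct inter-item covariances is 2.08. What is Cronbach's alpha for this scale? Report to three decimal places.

Σσ²ᵢ = 1.06 + 1.90 + 2.07 = 5.03
Sum of distinct covariances = 2.08
σ²_total = Σσ²ᵢ + 2·Σcov = 5.03 + 2 × 2.08 = 9.19
α = (3/2)·(1 − 5.03/9.19) = 0.679

Cronbach's alpha = 0.679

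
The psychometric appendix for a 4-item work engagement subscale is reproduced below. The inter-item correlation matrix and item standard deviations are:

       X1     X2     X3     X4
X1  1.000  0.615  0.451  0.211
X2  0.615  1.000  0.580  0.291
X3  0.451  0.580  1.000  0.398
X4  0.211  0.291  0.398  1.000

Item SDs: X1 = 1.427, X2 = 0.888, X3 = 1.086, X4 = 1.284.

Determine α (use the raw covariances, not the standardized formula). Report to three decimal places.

Σσ²ᵢ = 1.427² + 0.888² + 1.086² + 1.284² = 5.6529
Covariances σ_ij = r_ij · s_i · s_j:
  σ(X1,X2) = 0.615 × 1.427 × 0.888 = 0.7793
  σ(X1,X3) = 0.451 × 1.427 × 1.086 = 0.6989
  σ(X1,X4) = 0.211 × 1.427 × 1.284 = 0.3866
  σ(X2,X3) = 0.580 × 0.888 × 1.086 = 0.5593
  σ(X2,X4) = 0.291 × 0.888 × 1.284 = 0.3318
  σ(X3,X4) = 0.398 × 1.086 × 1.284 = 0.5550
σ²_T = Σσ²ᵢ + 2·Σσ_ij = 5.6529 + 2 × 3.3109 = 12.2747
α = (4/3)·(1 − 5.6529/12.2747) = 0.719

α = 0.719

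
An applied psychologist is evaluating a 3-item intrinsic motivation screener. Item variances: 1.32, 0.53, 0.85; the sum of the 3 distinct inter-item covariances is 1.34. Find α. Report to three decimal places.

α = 0.747

sum of item variances = 1.32 + 0.53 + 0.85 = 2.70
Sum of distinct covariances = 1.34
σ²_T = sum of item variances + 2·Σcov = 2.70 + 2 × 1.34 = 5.38
α = (3/2)·(1 − 2.70/5.38) = 0.747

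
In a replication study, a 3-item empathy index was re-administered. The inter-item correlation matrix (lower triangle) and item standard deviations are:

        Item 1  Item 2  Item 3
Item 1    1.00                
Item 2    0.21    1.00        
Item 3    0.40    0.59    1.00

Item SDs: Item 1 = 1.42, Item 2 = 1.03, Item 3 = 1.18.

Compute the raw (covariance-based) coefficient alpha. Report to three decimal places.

α = 0.647

Σσ²ᵢ = 1.42² + 1.03² + 1.18² = 4.4697
Covariances σ_ij = r_ij · s_i · s_j:
  σ(Item 1,Item 2) = 0.21 × 1.42 × 1.03 = 0.3071
  σ(Item 1,Item 3) = 0.40 × 1.42 × 1.18 = 0.6702
  σ(Item 2,Item 3) = 0.59 × 1.03 × 1.18 = 0.7171
σ²_T = Σσ²ᵢ + 2·Σσ_ij = 4.4697 + 2 × 1.6944 = 7.8585
α = (3/2)·(1 − 4.4697/7.8585) = 0.647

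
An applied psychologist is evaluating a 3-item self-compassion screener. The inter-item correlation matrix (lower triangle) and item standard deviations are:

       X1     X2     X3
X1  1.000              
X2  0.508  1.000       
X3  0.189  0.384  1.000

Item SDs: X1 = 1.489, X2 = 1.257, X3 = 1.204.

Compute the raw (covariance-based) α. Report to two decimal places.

Σσ²ᵢ = 1.489² + 1.257² + 1.204² = 5.2468
Covariances σ_ij = r_ij · s_i · s_j:
  σ(X1,X2) = 0.508 × 1.489 × 1.257 = 0.9508
  σ(X1,X3) = 0.189 × 1.489 × 1.204 = 0.3388
  σ(X2,X3) = 0.384 × 1.257 × 1.204 = 0.5812
σ²_T = Σσ²ᵢ + 2·Σσ_ij = 5.2468 + 2 × 1.8708 = 8.9884
α = (3/2)·(1 − 5.2468/8.9884) = 0.62

α = 0.62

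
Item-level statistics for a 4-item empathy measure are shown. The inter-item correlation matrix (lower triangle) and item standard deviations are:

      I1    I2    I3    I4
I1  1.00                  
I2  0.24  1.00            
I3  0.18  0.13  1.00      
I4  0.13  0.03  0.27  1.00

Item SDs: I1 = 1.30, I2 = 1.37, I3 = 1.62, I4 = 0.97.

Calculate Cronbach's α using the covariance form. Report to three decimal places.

Σσ²ᵢ = 1.30² + 1.37² + 1.62² + 0.97² = 7.1322
Covariances σ_ij = r_ij · s_i · s_j:
  σ(I1,I2) = 0.24 × 1.30 × 1.37 = 0.4274
  σ(I1,I3) = 0.18 × 1.30 × 1.62 = 0.3791
  σ(I1,I4) = 0.13 × 1.30 × 0.97 = 0.1639
  σ(I2,I3) = 0.13 × 1.37 × 1.62 = 0.2885
  σ(I2,I4) = 0.03 × 1.37 × 0.97 = 0.0399
  σ(I3,I4) = 0.27 × 1.62 × 0.97 = 0.4243
σ²_T = Σσ²ᵢ + 2·Σσ_ij = 7.1322 + 2 × 1.7231 = 10.5784
α = (4/3)·(1 − 7.1322/10.5784) = 0.434

Cronbach's α = 0.434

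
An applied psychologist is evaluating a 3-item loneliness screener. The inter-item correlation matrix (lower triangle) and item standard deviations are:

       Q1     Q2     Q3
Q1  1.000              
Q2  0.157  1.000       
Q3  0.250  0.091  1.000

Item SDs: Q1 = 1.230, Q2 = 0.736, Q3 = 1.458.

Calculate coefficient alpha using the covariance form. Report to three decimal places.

Σσ²ᵢ = 1.230² + 0.736² + 1.458² = 4.1804
Covariances σ_ij = r_ij · s_i · s_j:
  σ(Q1,Q2) = 0.157 × 1.230 × 0.736 = 0.1421
  σ(Q1,Q3) = 0.250 × 1.230 × 1.458 = 0.4483
  σ(Q2,Q3) = 0.091 × 0.736 × 1.458 = 0.0977
σ²_T = Σσ²ᵢ + 2·Σσ_ij = 4.1804 + 2 × 0.6881 = 5.5566
α = (3/2)·(1 − 4.1804/5.5566) = 0.372

α = 0.372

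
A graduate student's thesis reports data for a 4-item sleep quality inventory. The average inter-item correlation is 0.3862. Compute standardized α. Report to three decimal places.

α = 0.716

Standardized α = k·r̄ / (1 + (k−1)·r̄) = 4 × 0.3862 / (1 + 3 × 0.3862)
  = 1.5448 / 2.1586 = 0.716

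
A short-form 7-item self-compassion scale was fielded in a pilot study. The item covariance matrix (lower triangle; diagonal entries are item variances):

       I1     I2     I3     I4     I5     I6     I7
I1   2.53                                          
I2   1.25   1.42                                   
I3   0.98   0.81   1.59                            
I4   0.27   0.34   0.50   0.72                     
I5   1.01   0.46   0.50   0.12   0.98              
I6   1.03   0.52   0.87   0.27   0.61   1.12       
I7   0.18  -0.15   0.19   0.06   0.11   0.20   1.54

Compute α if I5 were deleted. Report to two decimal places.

Remaining items: I1, I2, I3, I4, I6, I7 (k = 6).
Σσᵢ² = 2.53 + 1.42 + 1.59 + 0.72 + 1.12 + 1.54 = 8.92
total variance = 8.92 + 2 × 7.32 = 23.56
α (item deleted) = (6/5)·(1 − 8.92/23.56) = 0.75

α = 0.75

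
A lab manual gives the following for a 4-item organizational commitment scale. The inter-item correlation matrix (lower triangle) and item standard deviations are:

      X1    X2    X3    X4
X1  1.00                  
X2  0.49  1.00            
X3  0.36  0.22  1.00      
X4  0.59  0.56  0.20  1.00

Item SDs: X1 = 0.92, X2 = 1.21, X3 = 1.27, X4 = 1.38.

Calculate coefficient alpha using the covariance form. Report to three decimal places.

Σσ²ᵢ = 0.92² + 1.21² + 1.27² + 1.38² = 5.8278
Covariances σ_ij = r_ij · s_i · s_j:
  σ(X1,X2) = 0.49 × 0.92 × 1.21 = 0.5455
  σ(X1,X3) = 0.36 × 0.92 × 1.27 = 0.4206
  σ(X1,X4) = 0.59 × 0.92 × 1.38 = 0.7491
  σ(X2,X3) = 0.22 × 1.21 × 1.27 = 0.3381
  σ(X2,X4) = 0.56 × 1.21 × 1.38 = 0.9351
  σ(X3,X4) = 0.20 × 1.27 × 1.38 = 0.3505
σ²_T = Σσ²ᵢ + 2·Σσ_ij = 5.8278 + 2 × 3.3389 = 12.5056
α = (4/3)·(1 − 5.8278/12.5056) = 0.712

α = 0.712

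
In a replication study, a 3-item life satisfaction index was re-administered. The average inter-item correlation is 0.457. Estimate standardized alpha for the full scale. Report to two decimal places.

Standardized α = k·r̄ / (1 + (k−1)·r̄) = 3 × 0.457 / (1 + 2 × 0.457)
  = 1.3710 / 1.9140 = 0.72

standardized alpha = 0.72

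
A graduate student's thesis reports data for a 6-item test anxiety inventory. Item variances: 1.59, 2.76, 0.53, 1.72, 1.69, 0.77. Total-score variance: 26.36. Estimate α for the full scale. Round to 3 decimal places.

Σσ²ᵢ = 1.59 + 2.76 + 0.53 + 1.72 + 1.69 + 0.77 = 9.06
α = (k/(k−1))·(1 − Σσ²ᵢ/Var(T)) = (6/5)·(1 − 9.06/26.36) = 0.788

α = 0.788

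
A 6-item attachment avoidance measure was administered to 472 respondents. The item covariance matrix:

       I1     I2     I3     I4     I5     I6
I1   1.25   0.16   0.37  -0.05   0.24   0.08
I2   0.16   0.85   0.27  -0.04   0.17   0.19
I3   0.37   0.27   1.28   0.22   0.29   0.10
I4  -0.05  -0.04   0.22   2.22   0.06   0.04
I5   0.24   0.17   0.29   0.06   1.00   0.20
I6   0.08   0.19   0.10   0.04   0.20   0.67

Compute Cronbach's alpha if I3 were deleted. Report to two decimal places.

Remaining items: I1, I2, I4, I5, I6 (k = 5).
sum of item variances = 1.25 + 0.85 + 2.22 + 1.00 + 0.67 = 5.99
Var(T) = 5.99 + 2 × 1.05 = 8.09
α (item deleted) = (5/4)·(1 − 5.99/8.09) = 0.32

Cronbach's alpha = 0.32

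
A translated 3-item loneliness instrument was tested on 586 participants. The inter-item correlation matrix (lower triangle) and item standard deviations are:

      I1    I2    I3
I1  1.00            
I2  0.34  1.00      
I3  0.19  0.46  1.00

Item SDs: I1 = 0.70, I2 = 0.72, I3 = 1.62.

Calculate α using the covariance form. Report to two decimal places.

α = 0.51

Σσ²ᵢ = 0.70² + 0.72² + 1.62² = 3.6328
Covariances σ_ij = r_ij · s_i · s_j:
  σ(I1,I2) = 0.34 × 0.70 × 0.72 = 0.1714
  σ(I1,I3) = 0.19 × 0.70 × 1.62 = 0.2155
  σ(I2,I3) = 0.46 × 0.72 × 1.62 = 0.5365
σ²_T = Σσ²ᵢ + 2·Σσ_ij = 3.6328 + 2 × 0.9234 = 5.4796
α = (3/2)·(1 − 3.6328/5.4796) = 0.51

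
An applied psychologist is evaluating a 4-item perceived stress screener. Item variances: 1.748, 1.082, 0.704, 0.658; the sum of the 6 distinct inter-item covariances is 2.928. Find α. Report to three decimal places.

ΣVar(i) = 1.748 + 1.082 + 0.704 + 0.658 = 4.192
Sum of distinct covariances = 2.928
total variance = ΣVar(i) + 2·Σcov = 4.192 + 2 × 2.928 = 10.048
α = (4/3)·(1 − 4.192/10.048) = 0.777

α = 0.777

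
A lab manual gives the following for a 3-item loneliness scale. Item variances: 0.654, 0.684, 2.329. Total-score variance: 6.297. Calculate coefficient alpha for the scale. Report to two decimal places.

Σσᵢ² = 0.654 + 0.684 + 2.329 = 3.667
α = (k/(k−1))·(1 − Σσᵢ²/Var(T)) = (3/2)·(1 − 3.667/6.297) = 0.63

α = 0.63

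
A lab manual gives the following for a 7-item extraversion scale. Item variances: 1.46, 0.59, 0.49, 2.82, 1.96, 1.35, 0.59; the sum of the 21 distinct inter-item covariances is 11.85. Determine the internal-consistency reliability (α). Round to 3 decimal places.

α = 0.839

Σσᵢ² = 1.46 + 0.59 + 0.49 + 2.82 + 1.96 + 1.35 + 0.59 = 9.26
Sum of distinct covariances = 11.85
Var(T) = Σσᵢ² + 2·Σcov = 9.26 + 2 × 11.85 = 32.96
α = (7/6)·(1 − 9.26/32.96) = 0.839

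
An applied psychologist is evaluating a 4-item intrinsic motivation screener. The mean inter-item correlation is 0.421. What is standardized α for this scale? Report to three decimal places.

α = 0.744

Standardized α = k·r̄ / (1 + (k−1)·r̄) = 4 × 0.421 / (1 + 3 × 0.421)
  = 1.6840 / 2.2630 = 0.744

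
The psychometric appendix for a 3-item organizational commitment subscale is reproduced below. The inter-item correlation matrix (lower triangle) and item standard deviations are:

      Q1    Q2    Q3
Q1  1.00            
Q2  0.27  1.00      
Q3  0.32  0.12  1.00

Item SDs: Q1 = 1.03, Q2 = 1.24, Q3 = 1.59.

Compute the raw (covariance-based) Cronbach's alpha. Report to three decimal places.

α = 0.452

Σσ²ᵢ = 1.03² + 1.24² + 1.59² = 5.1266
Covariances σ_ij = r_ij · s_i · s_j:
  σ(Q1,Q2) = 0.27 × 1.03 × 1.24 = 0.3448
  σ(Q1,Q3) = 0.32 × 1.03 × 1.59 = 0.5241
  σ(Q2,Q3) = 0.12 × 1.24 × 1.59 = 0.2366
σ²_T = Σσ²ᵢ + 2·Σσ_ij = 5.1266 + 2 × 1.1055 = 7.3376
α = (3/2)·(1 − 5.1266/7.3376) = 0.452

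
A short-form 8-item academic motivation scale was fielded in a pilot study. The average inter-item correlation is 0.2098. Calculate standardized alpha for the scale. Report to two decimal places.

standardized alpha = 0.68

Standardized α = k·r̄ / (1 + (k−1)·r̄) = 8 × 0.2098 / (1 + 7 × 0.2098)
  = 1.6784 / 2.4686 = 0.68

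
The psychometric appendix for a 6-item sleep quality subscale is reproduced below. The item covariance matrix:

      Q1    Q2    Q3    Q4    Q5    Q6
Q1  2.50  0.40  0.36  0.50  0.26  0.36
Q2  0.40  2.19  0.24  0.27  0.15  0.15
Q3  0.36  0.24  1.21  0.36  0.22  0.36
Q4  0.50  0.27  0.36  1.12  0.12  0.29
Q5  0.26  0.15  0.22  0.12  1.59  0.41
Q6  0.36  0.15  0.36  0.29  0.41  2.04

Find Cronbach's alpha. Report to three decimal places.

ΣVar(i) = 2.50 + 2.19 + 1.21 + 1.12 + 1.59 + 2.04 = 10.65
Sum of off-diagonal covariances = 4.45
σ²_T = 10.65 + 2 × 4.45 = 19.55
α = (k/(k−1))·(1 − ΣVar(i)/σ²_T) = (6/5)·(1 − 10.65/19.55) = 0.546

α = 0.546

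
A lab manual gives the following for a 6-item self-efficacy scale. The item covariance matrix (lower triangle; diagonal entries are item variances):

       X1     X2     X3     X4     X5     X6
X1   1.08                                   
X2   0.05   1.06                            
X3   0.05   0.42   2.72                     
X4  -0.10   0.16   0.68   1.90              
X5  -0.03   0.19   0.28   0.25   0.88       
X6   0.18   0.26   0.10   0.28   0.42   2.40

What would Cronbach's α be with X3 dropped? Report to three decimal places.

Cronbach's α = 0.390

Remaining items: X1, X2, X4, X5, X6 (k = 5).
Σσᵢ² = 1.08 + 1.06 + 1.90 + 0.88 + 2.40 = 7.32
σ²_total = 7.32 + 2 × 1.66 = 10.64
α (item deleted) = (5/4)·(1 − 7.32/10.64) = 0.390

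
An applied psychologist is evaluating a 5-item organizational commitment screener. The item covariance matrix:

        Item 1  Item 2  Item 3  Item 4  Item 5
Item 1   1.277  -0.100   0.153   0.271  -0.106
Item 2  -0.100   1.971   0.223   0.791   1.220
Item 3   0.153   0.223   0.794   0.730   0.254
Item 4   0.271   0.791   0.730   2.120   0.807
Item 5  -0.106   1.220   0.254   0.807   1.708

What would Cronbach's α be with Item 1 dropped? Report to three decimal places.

α = 0.733

Remaining items: Item 2, Item 3, Item 4, Item 5 (k = 4).
sum of item variances = 1.971 + 0.794 + 2.120 + 1.708 = 6.593
σ²_total = 6.593 + 2 × 4.025 = 14.643
α (item deleted) = (4/3)·(1 − 6.593/14.643) = 0.733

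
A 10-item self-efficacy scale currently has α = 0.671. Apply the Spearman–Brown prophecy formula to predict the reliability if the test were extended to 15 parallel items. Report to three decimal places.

Length factor m = 15/10 = 1.5000
α' = m·α / (1 + (m−1)·α)
   = 15/10 × 0.671 / (1 + (15/10 − 1) × 0.671)
   = 1.0065 / 1.3355 = 0.754

predicted reliability = 0.754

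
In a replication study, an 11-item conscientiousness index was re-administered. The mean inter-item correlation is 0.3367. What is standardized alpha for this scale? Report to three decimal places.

Standardized α = k·r̄ / (1 + (k−1)·r̄) = 11 × 0.3367 / (1 + 10 × 0.3367)
  = 3.7037 / 4.3670 = 0.848

α = 0.848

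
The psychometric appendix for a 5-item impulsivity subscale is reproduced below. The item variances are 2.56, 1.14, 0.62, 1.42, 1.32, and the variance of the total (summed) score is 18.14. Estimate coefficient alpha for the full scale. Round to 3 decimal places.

Σσᵢ² = 2.56 + 1.14 + 0.62 + 1.42 + 1.32 = 7.06
α = (k/(k−1))·(1 − Σσᵢ²/total variance) = (5/4)·(1 − 7.06/18.14) = 0.764

coefficient alpha = 0.764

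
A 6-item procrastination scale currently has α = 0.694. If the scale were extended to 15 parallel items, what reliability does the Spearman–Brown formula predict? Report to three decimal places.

Length factor m = 15/6 = 2.5000
α' = m·α / (1 + (m−1)·α)
   = 15/6 × 0.694 / (1 + (15/6 − 1) × 0.694)
   = 1.7350 / 2.0410 = 0.850

predicted reliability = 0.850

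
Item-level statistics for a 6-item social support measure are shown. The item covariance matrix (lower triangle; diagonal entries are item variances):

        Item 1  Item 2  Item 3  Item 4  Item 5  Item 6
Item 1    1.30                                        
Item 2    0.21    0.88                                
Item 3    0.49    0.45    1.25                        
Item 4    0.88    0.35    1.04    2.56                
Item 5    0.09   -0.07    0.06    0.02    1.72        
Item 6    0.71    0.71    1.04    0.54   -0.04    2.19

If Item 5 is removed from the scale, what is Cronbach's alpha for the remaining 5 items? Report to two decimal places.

Cronbach's alpha = 0.76

Remaining items: Item 1, Item 2, Item 3, Item 4, Item 6 (k = 5).
Σσᵢ² = 1.30 + 0.88 + 1.25 + 2.56 + 2.19 = 8.18
total variance = 8.18 + 2 × 6.42 = 21.02
α (item deleted) = (5/4)·(1 − 8.18/21.02) = 0.76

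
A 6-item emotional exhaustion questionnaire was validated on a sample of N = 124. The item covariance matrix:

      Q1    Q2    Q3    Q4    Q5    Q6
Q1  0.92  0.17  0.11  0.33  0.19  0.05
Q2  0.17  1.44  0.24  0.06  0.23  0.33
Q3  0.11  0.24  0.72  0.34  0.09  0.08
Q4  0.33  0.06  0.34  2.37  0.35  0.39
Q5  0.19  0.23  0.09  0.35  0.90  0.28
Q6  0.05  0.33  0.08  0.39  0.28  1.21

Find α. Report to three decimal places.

Σσᵢ² = 0.92 + 1.44 + 0.72 + 2.37 + 0.90 + 1.21 = 7.56
Sum of off-diagonal covariances = 3.24
total variance = 7.56 + 2 × 3.24 = 14.04
α = (k/(k−1))·(1 − Σσᵢ²/total variance) = (6/5)·(1 − 7.56/14.04) = 0.554

α = 0.554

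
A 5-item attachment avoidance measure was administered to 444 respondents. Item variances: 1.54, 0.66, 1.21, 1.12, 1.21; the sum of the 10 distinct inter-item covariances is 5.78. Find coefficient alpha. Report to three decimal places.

coefficient alpha = 0.835

Σσ²ᵢ = 1.54 + 0.66 + 1.21 + 1.12 + 1.21 = 5.74
Sum of distinct covariances = 5.78
Var(T) = Σσ²ᵢ + 2·Σcov = 5.74 + 2 × 5.78 = 17.30
α = (5/4)·(1 − 5.74/17.30) = 0.835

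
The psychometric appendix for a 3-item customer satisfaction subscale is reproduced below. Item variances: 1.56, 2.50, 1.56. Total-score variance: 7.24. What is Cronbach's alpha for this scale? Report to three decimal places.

Cronbach's alpha = 0.336

ΣVar(i) = 1.56 + 2.50 + 1.56 = 5.62
α = (k/(k−1))·(1 − ΣVar(i)/σ²_T) = (3/2)·(1 − 5.62/7.24) = 0.336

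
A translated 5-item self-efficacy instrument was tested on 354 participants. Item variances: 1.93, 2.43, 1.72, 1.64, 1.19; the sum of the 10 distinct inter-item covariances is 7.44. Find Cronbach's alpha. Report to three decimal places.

Σσ²ᵢ = 1.93 + 2.43 + 1.72 + 1.64 + 1.19 = 8.91
Sum of distinct covariances = 7.44
total variance = Σσ²ᵢ + 2·Σcov = 8.91 + 2 × 7.44 = 23.79
α = (5/4)·(1 − 8.91/23.79) = 0.782

α = 0.782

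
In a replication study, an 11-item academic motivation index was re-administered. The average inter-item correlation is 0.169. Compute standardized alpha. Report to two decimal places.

standardized alpha = 0.69

Standardized α = k·r̄ / (1 + (k−1)·r̄) = 11 × 0.169 / (1 + 10 × 0.169)
  = 1.8590 / 2.6900 = 0.69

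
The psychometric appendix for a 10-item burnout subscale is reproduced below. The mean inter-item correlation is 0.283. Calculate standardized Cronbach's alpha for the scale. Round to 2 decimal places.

α = 0.80

Standardized α = k·r̄ / (1 + (k−1)·r̄) = 10 × 0.283 / (1 + 9 × 0.283)
  = 2.8300 / 3.5470 = 0.80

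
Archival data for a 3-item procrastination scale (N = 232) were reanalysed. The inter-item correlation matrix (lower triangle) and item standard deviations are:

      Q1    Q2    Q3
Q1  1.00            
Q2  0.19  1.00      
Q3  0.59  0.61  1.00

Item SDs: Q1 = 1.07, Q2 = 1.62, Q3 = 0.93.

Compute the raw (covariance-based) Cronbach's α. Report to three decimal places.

α = 0.663

Σσ²ᵢ = 1.07² + 1.62² + 0.93² = 4.6342
Covariances σ_ij = r_ij · s_i · s_j:
  σ(Q1,Q2) = 0.19 × 1.07 × 1.62 = 0.3293
  σ(Q1,Q3) = 0.59 × 1.07 × 0.93 = 0.5871
  σ(Q2,Q3) = 0.61 × 1.62 × 0.93 = 0.9190
σ²_T = Σσ²ᵢ + 2·Σσ_ij = 4.6342 + 2 × 1.8354 = 8.3050
α = (3/2)·(1 − 4.6342/8.3050) = 0.663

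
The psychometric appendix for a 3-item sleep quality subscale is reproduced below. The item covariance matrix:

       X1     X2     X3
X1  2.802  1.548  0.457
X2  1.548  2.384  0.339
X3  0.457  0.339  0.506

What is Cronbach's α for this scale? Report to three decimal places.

α = 0.677

Σσᵢ² = 2.802 + 2.384 + 0.506 = 5.692
Sum of off-diagonal covariances = 2.344
σ²_total = 5.692 + 2 × 2.344 = 10.380
α = (k/(k−1))·(1 − Σσᵢ²/σ²_total) = (3/2)·(1 − 5.692/10.380) = 0.677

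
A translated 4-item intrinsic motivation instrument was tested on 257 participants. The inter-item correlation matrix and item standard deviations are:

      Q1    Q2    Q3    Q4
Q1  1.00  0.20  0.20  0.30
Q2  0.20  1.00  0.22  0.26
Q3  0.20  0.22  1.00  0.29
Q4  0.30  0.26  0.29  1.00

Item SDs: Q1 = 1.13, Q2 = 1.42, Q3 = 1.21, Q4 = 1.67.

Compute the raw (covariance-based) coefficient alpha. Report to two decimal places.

α = 0.56

Σσ²ᵢ = 1.13² + 1.42² + 1.21² + 1.67² = 7.5463
Covariances σ_ij = r_ij · s_i · s_j:
  σ(Q1,Q2) = 0.20 × 1.13 × 1.42 = 0.3209
  σ(Q1,Q3) = 0.20 × 1.13 × 1.21 = 0.2735
  σ(Q1,Q4) = 0.30 × 1.13 × 1.67 = 0.5661
  σ(Q2,Q3) = 0.22 × 1.42 × 1.21 = 0.3780
  σ(Q2,Q4) = 0.26 × 1.42 × 1.67 = 0.6166
  σ(Q3,Q4) = 0.29 × 1.21 × 1.67 = 0.5860
σ²_T = Σσ²ᵢ + 2·Σσ_ij = 7.5463 + 2 × 2.7411 = 13.0285
α = (4/3)·(1 − 7.5463/13.0285) = 0.56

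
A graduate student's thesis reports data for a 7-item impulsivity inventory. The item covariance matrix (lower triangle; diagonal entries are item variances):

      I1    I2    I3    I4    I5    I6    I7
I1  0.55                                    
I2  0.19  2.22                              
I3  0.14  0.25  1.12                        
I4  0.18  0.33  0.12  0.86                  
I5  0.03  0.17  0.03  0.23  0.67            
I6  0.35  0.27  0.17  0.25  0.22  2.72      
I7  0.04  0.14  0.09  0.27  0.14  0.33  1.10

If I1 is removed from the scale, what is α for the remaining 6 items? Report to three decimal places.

Remaining items: I2, I3, I4, I5, I6, I7 (k = 6).
sum of item variances = 2.22 + 1.12 + 0.86 + 0.67 + 2.72 + 1.10 = 8.69
Var(T) = 8.69 + 2 × 3.01 = 14.71
α (item deleted) = (6/5)·(1 − 8.69/14.71) = 0.491

α = 0.491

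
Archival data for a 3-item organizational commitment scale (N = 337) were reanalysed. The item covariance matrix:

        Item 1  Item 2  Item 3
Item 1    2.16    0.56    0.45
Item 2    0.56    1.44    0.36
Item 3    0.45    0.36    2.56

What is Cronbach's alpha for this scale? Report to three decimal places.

ΣVar(i) = 2.16 + 1.44 + 2.56 = 6.16
Σ_{i<j} σ_ij = 1.37
Var(T) = 6.16 + 2 × 1.37 = 8.90
α = (k/(k−1))·(1 − ΣVar(i)/Var(T)) = (3/2)·(1 − 6.16/8.90) = 0.462

Cronbach's alpha = 0.462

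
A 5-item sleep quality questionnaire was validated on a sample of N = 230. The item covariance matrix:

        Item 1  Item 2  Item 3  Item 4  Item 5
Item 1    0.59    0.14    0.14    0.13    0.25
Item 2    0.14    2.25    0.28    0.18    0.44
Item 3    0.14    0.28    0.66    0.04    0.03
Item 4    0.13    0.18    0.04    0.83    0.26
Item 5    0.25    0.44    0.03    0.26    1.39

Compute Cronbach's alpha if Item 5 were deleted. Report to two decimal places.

Remaining items: Item 1, Item 2, Item 3, Item 4 (k = 4).
Σσ²ᵢ = 0.59 + 2.25 + 0.66 + 0.83 = 4.33
Var(T) = 4.33 + 2 × 0.91 = 6.15
α (item deleted) = (4/3)·(1 − 4.33/6.15) = 0.39

Cronbach's alpha = 0.39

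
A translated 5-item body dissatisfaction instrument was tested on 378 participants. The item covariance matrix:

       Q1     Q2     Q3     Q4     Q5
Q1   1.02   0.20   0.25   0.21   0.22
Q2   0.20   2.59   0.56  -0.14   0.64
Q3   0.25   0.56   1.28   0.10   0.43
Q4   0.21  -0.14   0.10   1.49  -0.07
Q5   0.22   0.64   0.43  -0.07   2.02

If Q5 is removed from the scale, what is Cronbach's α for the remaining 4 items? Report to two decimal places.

Remaining items: Q1, Q2, Q3, Q4 (k = 4).
ΣVar(i) = 1.02 + 2.59 + 1.28 + 1.49 = 6.38
σ²_T = 6.38 + 2 × 1.18 = 8.74
α (item deleted) = (4/3)·(1 − 6.38/8.74) = 0.36

Cronbach's α = 0.36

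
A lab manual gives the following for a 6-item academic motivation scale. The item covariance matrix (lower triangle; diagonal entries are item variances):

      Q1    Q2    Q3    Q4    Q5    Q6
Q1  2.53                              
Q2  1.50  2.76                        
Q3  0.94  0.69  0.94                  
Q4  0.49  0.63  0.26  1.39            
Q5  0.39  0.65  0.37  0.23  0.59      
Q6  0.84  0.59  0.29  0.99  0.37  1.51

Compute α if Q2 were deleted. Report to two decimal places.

Remaining items: Q1, Q3, Q4, Q5, Q6 (k = 5).
ΣVar(i) = 2.53 + 0.94 + 1.39 + 0.59 + 1.51 = 6.96
total variance = 6.96 + 2 × 5.17 = 17.30
α (item deleted) = (5/4)·(1 − 6.96/17.30) = 0.75

α = 0.75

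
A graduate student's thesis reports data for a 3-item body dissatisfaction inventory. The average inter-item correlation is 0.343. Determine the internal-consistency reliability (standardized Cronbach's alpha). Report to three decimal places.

α = 0.610

Standardized α = k·r̄ / (1 + (k−1)·r̄) = 3 × 0.343 / (1 + 2 × 0.343)
  = 1.0290 / 1.6860 = 0.610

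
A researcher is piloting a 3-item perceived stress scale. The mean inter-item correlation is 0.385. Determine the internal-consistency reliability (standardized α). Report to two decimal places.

α = 0.65

Standardized α = k·r̄ / (1 + (k−1)·r̄) = 3 × 0.385 / (1 + 2 × 0.385)
  = 1.1550 / 1.7700 = 0.65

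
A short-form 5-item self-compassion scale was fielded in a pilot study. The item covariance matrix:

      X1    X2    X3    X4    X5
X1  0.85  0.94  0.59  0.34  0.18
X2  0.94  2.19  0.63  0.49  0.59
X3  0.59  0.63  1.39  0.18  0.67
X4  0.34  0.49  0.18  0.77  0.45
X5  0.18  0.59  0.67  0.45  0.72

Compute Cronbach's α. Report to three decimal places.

α = 0.789

ΣVar(i) = 0.85 + 2.19 + 1.39 + 0.77 + 0.72 = 5.92
Sum of the distinct covariances = 5.06
total variance = 5.92 + 2 × 5.06 = 16.04
α = (k/(k−1))·(1 − ΣVar(i)/total variance) = (5/4)·(1 − 5.92/16.04) = 0.789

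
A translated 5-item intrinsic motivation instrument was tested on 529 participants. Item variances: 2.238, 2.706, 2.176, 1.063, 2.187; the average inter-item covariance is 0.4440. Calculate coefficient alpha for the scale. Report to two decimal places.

α = 0.58

Σσ²ᵢ = 2.238 + 2.706 + 2.176 + 1.063 + 2.187 = 10.370
Sum of the 10 distinct covariances = 10 × 0.4440 = 4.4400
total variance = Σσ²ᵢ + 2·Σcov = 10.370 + 2 × 4.4400 = 19.2500
α = (5/4)·(1 − 10.370/19.2500) = 0.58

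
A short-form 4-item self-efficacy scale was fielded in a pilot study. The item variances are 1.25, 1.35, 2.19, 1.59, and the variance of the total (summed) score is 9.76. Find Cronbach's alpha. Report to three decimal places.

ΣVar(i) = 1.25 + 1.35 + 2.19 + 1.59 = 6.38
α = (k/(k−1))·(1 − ΣVar(i)/Var(T)) = (4/3)·(1 − 6.38/9.76) = 0.462

α = 0.462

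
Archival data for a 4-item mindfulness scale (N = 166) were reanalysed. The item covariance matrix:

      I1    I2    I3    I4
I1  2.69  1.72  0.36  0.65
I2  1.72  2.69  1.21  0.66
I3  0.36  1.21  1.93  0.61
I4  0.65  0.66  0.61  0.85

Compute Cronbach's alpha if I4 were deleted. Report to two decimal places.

Cronbach's alpha = 0.71

Remaining items: I1, I2, I3 (k = 3).
Σσ²ᵢ = 2.69 + 2.69 + 1.93 = 7.31
total variance = 7.31 + 2 × 3.29 = 13.89
α (item deleted) = (3/2)·(1 − 7.31/13.89) = 0.71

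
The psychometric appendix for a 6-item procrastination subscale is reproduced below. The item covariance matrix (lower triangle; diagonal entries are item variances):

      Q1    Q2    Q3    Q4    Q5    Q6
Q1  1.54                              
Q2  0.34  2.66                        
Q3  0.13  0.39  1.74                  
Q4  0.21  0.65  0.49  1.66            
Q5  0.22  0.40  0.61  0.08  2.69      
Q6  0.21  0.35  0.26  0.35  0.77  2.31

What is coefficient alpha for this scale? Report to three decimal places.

Σσᵢ² = 1.54 + 2.66 + 1.74 + 1.66 + 2.69 + 2.31 = 12.60
Sum of off-diagonal covariances = 5.46
σ²_T = 12.60 + 2 × 5.46 = 23.52
α = (k/(k−1))·(1 − Σσᵢ²/σ²_T) = (6/5)·(1 − 12.60/23.52) = 0.557

coefficient alpha = 0.557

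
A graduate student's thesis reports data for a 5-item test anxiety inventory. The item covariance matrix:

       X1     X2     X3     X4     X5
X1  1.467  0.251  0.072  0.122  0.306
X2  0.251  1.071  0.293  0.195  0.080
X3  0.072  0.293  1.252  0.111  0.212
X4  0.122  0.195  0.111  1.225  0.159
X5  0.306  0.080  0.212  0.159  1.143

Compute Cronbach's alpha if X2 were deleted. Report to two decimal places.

Cronbach's alpha = 0.37

Remaining items: X1, X3, X4, X5 (k = 4).
ΣVar(i) = 1.467 + 1.252 + 1.225 + 1.143 = 5.087
σ²_total = 5.087 + 2 × 0.982 = 7.051
α (item deleted) = (4/3)·(1 − 5.087/7.051) = 0.37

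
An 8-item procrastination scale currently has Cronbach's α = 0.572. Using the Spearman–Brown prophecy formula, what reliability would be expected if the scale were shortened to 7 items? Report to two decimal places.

predicted reliability = 0.54

Length factor m = 7/8 = 0.8750
α' = m·α / (1 − (1−m)·α)
   = 7/8 × 0.572 / (1 − (1 − 7/8) × 0.572)
   = 0.5005 / 0.9285 = 0.54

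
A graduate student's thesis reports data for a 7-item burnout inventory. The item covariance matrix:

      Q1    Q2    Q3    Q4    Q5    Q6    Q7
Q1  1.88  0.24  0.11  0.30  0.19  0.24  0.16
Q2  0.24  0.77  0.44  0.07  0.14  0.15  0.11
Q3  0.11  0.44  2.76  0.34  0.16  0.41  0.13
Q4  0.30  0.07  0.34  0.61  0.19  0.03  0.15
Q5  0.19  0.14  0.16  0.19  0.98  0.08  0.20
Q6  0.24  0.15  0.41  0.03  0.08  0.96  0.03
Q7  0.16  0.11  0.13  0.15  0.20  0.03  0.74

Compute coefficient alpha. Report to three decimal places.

Σσ²ᵢ = 1.88 + 0.77 + 2.76 + 0.61 + 0.98 + 0.96 + 0.74 = 8.70
Σ_{i<j} σ_ij = 3.87
Var(T) = 8.70 + 2 × 3.87 = 16.44
α = (k/(k−1))·(1 − Σσ²ᵢ/Var(T)) = (7/6)·(1 − 8.70/16.44) = 0.549

coefficient alpha = 0.549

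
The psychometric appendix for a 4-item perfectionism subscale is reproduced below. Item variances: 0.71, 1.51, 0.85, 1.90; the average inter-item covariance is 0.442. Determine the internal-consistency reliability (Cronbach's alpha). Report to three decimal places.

sum of item variances = 0.71 + 1.51 + 0.85 + 1.90 = 4.97
Sum of the 6 distinct covariances = 6 × 0.442 = 2.652
σ²_T = sum of item variances + 2·Σcov = 4.97 + 2 × 2.652 = 10.274
α = (4/3)·(1 − 4.97/10.274) = 0.688

α = 0.688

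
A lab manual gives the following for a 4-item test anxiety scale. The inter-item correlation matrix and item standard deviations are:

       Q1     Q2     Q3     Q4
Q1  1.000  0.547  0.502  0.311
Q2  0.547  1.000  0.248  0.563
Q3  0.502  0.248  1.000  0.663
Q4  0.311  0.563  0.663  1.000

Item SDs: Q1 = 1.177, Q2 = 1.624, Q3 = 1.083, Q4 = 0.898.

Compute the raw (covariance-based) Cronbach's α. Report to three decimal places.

α = 0.755

Σσ²ᵢ = 1.177² + 1.624² + 1.083² + 0.898² = 6.0020
Covariances σ_ij = r_ij · s_i · s_j:
  σ(Q1,Q2) = 0.547 × 1.177 × 1.624 = 1.0456
  σ(Q1,Q3) = 0.502 × 1.177 × 1.083 = 0.6399
  σ(Q1,Q4) = 0.311 × 1.177 × 0.898 = 0.3287
  σ(Q2,Q3) = 0.248 × 1.624 × 1.083 = 0.4362
  σ(Q2,Q4) = 0.563 × 1.624 × 0.898 = 0.8211
  σ(Q3,Q4) = 0.663 × 1.083 × 0.898 = 0.6448
σ²_T = Σσ²ᵢ + 2·Σσ_ij = 6.0020 + 2 × 3.9163 = 13.8346
α = (4/3)·(1 − 6.0020/13.8346) = 0.755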